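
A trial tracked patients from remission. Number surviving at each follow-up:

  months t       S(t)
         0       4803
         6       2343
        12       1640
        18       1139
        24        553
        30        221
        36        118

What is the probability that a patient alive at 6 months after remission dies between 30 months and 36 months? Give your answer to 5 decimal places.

0.04396

This is the probability of reaching 30 but not 36, conditional on being alive at 6: (S(30) − S(36)) / S(6).
= (221 − 118) / 2343 = 103 / 2343 = 0.043961.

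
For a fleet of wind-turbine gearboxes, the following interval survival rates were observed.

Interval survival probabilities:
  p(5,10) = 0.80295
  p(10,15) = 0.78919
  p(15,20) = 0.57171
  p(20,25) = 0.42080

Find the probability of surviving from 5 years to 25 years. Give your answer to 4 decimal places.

Survival from 5 to 25 is the product of surviving each interval: 0.80295 × 0.78919 × 0.57171 × 0.42080.
= 0.152448.

0.1524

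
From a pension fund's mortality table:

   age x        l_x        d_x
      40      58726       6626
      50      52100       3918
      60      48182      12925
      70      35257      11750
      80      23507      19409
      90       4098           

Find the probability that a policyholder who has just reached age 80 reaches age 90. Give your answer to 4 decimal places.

We want 10p80 = l_90/l_80.
The conditional survival probability is l_90/l_80 = 4098/23507 = 0.174331.

0.1743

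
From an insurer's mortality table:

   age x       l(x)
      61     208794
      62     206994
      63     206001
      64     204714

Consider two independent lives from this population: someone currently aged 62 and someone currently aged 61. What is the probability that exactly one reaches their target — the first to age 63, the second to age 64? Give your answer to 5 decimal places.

p₁ = l(63)/l(62) = 206001/206994 = 0.995203; p₂ = l(64)/l(61) = 204714/208794 = 0.980459.
P(exactly one) = p₁(1−p₂) + (1−p₁)p₂ = 0.019447 + 0.004703 = 0.024151.

0.02415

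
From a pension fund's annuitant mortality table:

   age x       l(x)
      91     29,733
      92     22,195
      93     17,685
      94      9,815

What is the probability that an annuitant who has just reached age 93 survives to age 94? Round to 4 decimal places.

0.5550

The conditional survival probability is l(94)/l(93) = 9,815/17,685 = 0.554990.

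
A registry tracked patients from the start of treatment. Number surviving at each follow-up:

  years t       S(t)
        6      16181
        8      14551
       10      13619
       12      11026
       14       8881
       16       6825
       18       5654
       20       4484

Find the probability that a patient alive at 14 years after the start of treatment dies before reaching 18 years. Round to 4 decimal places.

0.3634

P(die before 18 | alive at 14) = 1 − S(18)/S(14) = 1 − 5654/8881 = (3227)/8881 = 0.363360.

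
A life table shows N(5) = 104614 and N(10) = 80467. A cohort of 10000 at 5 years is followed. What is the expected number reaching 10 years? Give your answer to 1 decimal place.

The relevant probability is 80467/104614 = 0.769180.
Expected number = 10000 × 0.769180 = 7691.8.

7691.8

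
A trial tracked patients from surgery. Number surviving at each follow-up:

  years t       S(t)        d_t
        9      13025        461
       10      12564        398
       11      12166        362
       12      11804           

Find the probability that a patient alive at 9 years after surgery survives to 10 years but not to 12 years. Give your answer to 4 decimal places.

This is the probability of reaching 10 but not 12, conditional on being alive at 9: (S(10) − S(12)) / S(9).
= (12564 − 11804) / 13025 = 760 / 13025 = 0.058349.

0.0583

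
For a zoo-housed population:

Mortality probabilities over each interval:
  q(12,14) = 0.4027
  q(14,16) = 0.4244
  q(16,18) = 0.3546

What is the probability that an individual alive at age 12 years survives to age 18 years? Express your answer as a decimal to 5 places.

The overall survival probability is (1 − 0.4027) × (1 − 0.4244) × (1 − 0.3546).
= 0.5973 × 0.5756 × 0.6454 = 0.221892.

0.22189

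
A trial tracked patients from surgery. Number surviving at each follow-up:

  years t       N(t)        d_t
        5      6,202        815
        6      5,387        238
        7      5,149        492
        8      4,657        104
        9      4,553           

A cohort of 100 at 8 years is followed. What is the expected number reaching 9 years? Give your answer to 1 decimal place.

97.8

The relevant probability is 4,553/4,657 = 0.977668.
Expected number = 100 × 0.977668 = 97.8.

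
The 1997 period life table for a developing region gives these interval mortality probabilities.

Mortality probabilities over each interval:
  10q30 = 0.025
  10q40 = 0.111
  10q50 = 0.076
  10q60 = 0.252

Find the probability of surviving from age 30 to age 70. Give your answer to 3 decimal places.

Chaining the interval survival probabilities: (1 − 0.025) × (1 − 0.111) × (1 − 0.076) × (1 − 0.252).
= 0.975 × 0.889 × 0.924 × 0.748 = 0.599073.

0.599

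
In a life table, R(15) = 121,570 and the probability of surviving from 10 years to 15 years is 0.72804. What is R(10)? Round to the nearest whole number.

R(10) = R(15) / p = 121,570 / 0.72804 = 166983.

166983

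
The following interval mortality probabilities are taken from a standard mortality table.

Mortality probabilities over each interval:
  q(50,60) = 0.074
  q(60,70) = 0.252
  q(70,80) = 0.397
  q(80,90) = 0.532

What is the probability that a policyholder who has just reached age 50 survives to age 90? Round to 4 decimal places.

0.1955

Survival from 50 to 90 is the product of surviving each interval: (1 − 0.074) × (1 − 0.252) × (1 − 0.397) × (1 − 0.532).
= 0.926 × 0.748 × 0.603 × 0.468 = 0.195468.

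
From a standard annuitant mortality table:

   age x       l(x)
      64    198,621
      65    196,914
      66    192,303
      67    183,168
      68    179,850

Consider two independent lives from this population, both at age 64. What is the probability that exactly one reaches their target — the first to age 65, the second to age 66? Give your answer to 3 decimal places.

0.040

p₁ = l(65)/l(64) = 196,914/198,621 = 0.991406; p₂ = l(66)/l(64) = 192,303/198,621 = 0.968191.
P(exactly one) = p₁(1−p₂) + (1−p₁)p₂ = 0.031536 + 0.008321 = 0.039856.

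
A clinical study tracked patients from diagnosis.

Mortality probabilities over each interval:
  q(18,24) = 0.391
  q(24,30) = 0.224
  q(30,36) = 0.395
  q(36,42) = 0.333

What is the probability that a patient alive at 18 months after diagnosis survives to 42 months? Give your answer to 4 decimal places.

Survival from 18 to 42 is the product of surviving each interval: (1 − 0.391) × (1 − 0.224) × (1 − 0.395) × (1 − 0.333).
= 0.609 × 0.776 × 0.605 × 0.667 = 0.190704.

0.1907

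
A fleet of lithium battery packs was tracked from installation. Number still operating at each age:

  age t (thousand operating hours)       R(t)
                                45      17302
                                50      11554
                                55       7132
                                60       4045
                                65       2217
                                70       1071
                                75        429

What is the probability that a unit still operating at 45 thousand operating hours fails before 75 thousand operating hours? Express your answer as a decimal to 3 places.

P(fail before 75 | operational at 45) = 1 − R(75)/R(45) = 1 − 429/17302 = (16873)/17302 = 0.975205.

0.975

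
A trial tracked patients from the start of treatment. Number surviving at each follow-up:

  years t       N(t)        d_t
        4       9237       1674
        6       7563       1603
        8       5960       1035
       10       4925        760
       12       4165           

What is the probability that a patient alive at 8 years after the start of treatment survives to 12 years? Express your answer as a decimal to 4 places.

0.6988

The conditional survival probability is N(12)/N(8) = 4165/5960 = 0.698826.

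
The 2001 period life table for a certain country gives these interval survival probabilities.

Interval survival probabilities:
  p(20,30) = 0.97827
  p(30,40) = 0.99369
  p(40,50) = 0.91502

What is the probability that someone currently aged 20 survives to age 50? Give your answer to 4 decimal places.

P(survive 20→50) = 0.97827 × 0.99369 × 0.91502.
= 0.889488.

0.8895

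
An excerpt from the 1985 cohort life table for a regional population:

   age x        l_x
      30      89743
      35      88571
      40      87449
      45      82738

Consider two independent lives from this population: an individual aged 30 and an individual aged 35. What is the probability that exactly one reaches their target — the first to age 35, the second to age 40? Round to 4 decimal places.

p₁ = l_35/l_30 = 88571/89743 = 0.986940; p₂ = l_40/l_35 = 87449/88571 = 0.987332.
P(exactly one) = p₁(1−p₂) + (1−p₁)p₂ = 0.012503 + 0.012895 = 0.025397.

0.0254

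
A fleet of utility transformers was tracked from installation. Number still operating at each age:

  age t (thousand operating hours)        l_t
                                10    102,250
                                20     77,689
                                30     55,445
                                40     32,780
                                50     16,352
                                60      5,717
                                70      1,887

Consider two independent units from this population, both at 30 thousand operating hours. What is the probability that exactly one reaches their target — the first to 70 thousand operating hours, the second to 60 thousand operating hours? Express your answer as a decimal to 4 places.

0.1301

p₁ = l_70/l_30 = 1,887/55,445 = 0.034034; p₂ = l_60/l_30 = 5,717/55,445 = 0.103111.
P(exactly one) = p₁(1−p₂) + (1−p₁)p₂ = 0.030525 + 0.099602 = 0.130126.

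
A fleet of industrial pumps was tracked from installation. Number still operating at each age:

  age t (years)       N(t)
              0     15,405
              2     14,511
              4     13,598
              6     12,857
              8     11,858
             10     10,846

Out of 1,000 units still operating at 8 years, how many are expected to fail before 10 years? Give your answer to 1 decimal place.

The relevant probability is 1 − 10,846/11,858 = 0.085343.
Expected number = 1,000 × 0.085343 = 85.3.

85.3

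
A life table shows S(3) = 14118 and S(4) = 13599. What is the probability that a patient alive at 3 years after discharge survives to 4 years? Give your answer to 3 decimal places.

0.963

The conditional survival probability is S(4)/S(3) = 13599/14118 = 0.963238.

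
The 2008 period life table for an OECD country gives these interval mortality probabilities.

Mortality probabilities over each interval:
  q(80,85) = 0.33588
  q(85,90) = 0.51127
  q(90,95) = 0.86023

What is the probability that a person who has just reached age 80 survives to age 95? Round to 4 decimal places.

Chaining the interval survival probabilities: (1 − 0.33588) × (1 − 0.51127) × (1 − 0.86023).
= 0.66412 × 0.48873 × 0.13977 = 0.045366.

0.0454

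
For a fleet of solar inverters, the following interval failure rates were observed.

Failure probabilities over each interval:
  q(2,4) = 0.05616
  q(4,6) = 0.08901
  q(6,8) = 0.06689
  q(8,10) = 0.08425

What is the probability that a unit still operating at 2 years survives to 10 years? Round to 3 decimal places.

The overall survival probability is (1 − 0.05616) × (1 − 0.08901) × (1 − 0.06689) × (1 − 0.08425).
= 0.94384 × 0.91099 × 0.93311 × 0.91575 = 0.734720.

0.735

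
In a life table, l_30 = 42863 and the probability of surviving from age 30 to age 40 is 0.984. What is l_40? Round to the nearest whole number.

l_40 = l_30 × p = 42863 × 0.984 = 42177.

42177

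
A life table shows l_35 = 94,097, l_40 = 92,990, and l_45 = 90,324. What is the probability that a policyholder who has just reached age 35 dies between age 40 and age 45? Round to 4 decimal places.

0.0283

We want 5|5q35 = (l_40 − l_45)/l_35.
This is the probability of reaching 40 but not 45, conditional on being alive at 35: (l_40 − l_45) / l_35.
= (92,990 − 90,324) / 94,097 = 2,666 / 94,097 = 0.028332.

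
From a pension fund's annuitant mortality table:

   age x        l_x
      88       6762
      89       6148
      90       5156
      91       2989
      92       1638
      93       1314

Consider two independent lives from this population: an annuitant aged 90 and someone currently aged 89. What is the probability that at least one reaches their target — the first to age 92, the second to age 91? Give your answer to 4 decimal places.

p₁ = l_92/l_90 = 1638/5156 = 0.317688; p₂ = l_91/l_89 = 2989/6148 = 0.486174.
P(at least one) = 1 − (1−p₁)(1−p₂) = 1 − 0.682312 × 0.513826 = 0.649410.

0.6494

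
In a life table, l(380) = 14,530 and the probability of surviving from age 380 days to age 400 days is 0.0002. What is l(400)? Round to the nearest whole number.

3

l(400) = l(380) × p = 14,530 × 0.0002 = 3.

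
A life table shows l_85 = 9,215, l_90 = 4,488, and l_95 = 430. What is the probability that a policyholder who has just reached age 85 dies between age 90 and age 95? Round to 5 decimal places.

We want 5|5q85 = (l_90 − l_95)/l_85.
This is the probability of reaching 90 but not 95, conditional on being alive at 85: (l_90 − l_95) / l_85.
= (4,488 − 430) / 9,215 = 4,058 / 9,215 = 0.440369.

0.44037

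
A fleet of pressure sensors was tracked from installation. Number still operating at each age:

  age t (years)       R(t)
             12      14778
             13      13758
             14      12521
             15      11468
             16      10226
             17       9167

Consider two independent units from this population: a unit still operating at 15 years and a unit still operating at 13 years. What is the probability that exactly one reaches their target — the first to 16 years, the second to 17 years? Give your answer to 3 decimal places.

p₁ = R(16)/R(15) = 10226/11468 = 0.891699; p₂ = R(17)/R(13) = 9167/13758 = 0.666303.
P(exactly one) = p₁(1−p₂) + (1−p₁)p₂ = 0.297557 + 0.072161 = 0.369719.

0.370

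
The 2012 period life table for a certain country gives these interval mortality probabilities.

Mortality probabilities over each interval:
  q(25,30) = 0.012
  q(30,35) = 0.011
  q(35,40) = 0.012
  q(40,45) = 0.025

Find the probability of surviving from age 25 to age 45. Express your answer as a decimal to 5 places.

0.94127

The overall survival probability is (1 − 0.012) × (1 − 0.011) × (1 − 0.012) × (1 − 0.025).
= 0.988 × 0.989 × 0.988 × 0.975 = 0.941271.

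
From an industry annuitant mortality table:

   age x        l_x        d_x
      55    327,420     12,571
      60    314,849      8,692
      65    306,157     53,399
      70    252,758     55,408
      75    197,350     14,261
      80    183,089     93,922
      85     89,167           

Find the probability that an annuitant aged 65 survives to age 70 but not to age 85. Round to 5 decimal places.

We want 5|15q65 = (l_70 − l_85)/l_65.
This is the probability of reaching 70 but not 85, conditional on being alive at 65: (l_70 − l_85) / l_65.
= (252,758 − 89,167) / 306,157 = 163,591 / 306,157 = 0.534337.

0.53434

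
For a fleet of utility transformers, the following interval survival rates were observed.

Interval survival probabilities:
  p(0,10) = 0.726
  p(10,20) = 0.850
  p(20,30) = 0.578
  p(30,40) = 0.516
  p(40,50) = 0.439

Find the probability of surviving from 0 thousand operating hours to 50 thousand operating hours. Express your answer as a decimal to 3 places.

0.081

Survival from 0 to 50 is the product of surviving each interval: 0.726 × 0.850 × 0.578 × 0.516 × 0.439.
= 0.080797.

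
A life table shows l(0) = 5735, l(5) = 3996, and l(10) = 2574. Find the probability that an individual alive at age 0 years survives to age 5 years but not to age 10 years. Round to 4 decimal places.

0.2480

This is the probability of reaching 5 but not 10, conditional on being alive at 0: (l(5) − l(10)) / l(0).
= (3996 − 2574) / 5735 = 1422 / 5735 = 0.247951.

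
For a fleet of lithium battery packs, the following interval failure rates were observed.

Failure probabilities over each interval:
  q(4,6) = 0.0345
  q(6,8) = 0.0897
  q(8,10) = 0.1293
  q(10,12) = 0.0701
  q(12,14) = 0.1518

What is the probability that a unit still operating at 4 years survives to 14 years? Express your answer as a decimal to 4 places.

0.6036

P(survive 4→14) = (1 − 0.0345) × (1 − 0.0897) × (1 − 0.1293) × (1 − 0.0701) × (1 − 0.1518).
= 0.9655 × 0.9103 × 0.8707 × 0.9299 × 0.8482 = 0.603587.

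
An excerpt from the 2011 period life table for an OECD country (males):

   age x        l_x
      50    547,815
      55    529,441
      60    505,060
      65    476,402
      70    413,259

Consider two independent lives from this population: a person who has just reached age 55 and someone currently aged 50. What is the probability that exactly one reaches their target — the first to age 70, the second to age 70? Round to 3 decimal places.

p₁ = l_70/l_55 = 413,259/529,441 = 0.780557; p₂ = l_70/l_50 = 413,259/547,815 = 0.754377.
P(exactly one) = p₁(1−p₂) + (1−p₁)p₂ = 0.191723 + 0.165543 = 0.357266.

0.357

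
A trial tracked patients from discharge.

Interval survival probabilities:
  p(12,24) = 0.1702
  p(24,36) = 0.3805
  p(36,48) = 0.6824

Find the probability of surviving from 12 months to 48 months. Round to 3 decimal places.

0.044

P(survive 12→48) = 0.1702 × 0.3805 × 0.6824.
= 0.044193.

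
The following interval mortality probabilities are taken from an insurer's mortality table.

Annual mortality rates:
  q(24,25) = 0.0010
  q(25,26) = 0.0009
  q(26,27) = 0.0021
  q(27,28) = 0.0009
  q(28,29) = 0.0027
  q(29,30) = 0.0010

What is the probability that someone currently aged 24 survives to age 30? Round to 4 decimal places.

0.9914

The overall survival probability is (1 − 0.0010) × (1 − 0.0009) × (1 − 0.0021) × (1 − 0.0009) × (1 − 0.0027) × (1 − 0.0010).
= 0.9990 × 0.9991 × 0.9979 × 0.9991 × 0.9973 × 0.9990 = 0.991429.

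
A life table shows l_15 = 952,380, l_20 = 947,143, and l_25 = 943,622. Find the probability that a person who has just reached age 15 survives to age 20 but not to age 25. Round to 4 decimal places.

This is the probability of reaching 20 but not 25, conditional on being alive at 15: (l_20 − l_25) / l_15.
= (947,143 − 943,622) / 952,380 = 3,521 / 952,380 = 0.003697.

0.0037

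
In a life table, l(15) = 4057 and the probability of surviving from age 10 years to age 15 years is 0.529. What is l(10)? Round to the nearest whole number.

l(10) = l(15) / p = 4057 / 0.529 = 7669.

7669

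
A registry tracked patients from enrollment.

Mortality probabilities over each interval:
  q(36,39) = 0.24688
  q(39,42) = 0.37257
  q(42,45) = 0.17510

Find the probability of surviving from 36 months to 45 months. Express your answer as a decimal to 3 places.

0.390

The overall survival probability is (1 − 0.24688) × (1 − 0.37257) × (1 − 0.17510).
= 0.75312 × 0.62743 × 0.82490 = 0.389790.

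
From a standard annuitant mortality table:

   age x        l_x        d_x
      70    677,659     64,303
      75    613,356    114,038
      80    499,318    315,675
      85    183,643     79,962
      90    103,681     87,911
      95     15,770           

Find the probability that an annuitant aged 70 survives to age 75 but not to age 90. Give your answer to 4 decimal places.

We want 5|15q70 = (l_75 − l_90)/l_70.
This is the probability of reaching 75 but not 90, conditional on being alive at 70: (l_75 − l_90) / l_70.
= (613,356 − 103,681) / 677,659 = 509,675 / 677,659 = 0.752111.

0.7521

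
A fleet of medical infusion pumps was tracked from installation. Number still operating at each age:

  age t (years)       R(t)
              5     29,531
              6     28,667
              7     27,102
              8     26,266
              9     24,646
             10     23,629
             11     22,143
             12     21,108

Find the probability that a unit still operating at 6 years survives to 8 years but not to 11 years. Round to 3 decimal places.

0.144

This is the probability of reaching 8 but not 11, conditional on being operational at 6: (R(8) − R(11)) / R(6).
= (26,266 − 22,143) / 28,667 = 4,123 / 28,667 = 0.143824.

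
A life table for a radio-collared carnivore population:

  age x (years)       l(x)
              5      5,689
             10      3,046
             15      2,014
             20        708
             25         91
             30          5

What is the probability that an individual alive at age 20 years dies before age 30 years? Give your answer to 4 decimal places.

P(die before 30 | alive at 20) = 1 − l(30)/l(20) = 1 − 5/708 = (703)/708 = 0.992938.

0.9929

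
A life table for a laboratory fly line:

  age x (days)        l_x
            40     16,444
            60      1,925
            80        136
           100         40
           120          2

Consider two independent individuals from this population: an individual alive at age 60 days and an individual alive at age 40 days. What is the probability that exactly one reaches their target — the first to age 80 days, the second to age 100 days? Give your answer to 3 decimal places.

0.073

p₁ = l_80/l_60 = 136/1,925 = 0.070649; p₂ = l_100/l_40 = 40/16,444 = 0.002432.
P(exactly one) = p₁(1−p₂) + (1−p₁)p₂ = 0.070477 + 0.002260 = 0.072737.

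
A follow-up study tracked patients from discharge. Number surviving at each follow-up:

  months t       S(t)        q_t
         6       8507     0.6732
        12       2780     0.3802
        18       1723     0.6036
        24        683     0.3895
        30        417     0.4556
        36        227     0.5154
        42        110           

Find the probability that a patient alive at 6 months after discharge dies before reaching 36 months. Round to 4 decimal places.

P(die before 36 | alive at 6) = 1 − S(36)/S(6) = 1 − 227/8507 = (8280)/8507 = 0.973316.

0.9733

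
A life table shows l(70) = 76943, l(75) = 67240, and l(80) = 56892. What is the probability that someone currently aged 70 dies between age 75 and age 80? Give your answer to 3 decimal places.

This is the probability of reaching 75 but not 80, conditional on being alive at 70: (l(75) − l(80)) / l(70).
= (67240 − 56892) / 76943 = 10348 / 76943 = 0.134489.

0.134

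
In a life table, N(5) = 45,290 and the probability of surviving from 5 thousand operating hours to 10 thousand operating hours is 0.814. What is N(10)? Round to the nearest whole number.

36866

N(10) = N(5) × p = 45,290 × 0.814 = 36866.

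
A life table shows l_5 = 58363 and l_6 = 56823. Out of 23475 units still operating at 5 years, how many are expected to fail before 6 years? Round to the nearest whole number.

619

The relevant probability is 1 − 56823/58363 = 0.026387.
Expected number = 23475 × 0.026387 = 619.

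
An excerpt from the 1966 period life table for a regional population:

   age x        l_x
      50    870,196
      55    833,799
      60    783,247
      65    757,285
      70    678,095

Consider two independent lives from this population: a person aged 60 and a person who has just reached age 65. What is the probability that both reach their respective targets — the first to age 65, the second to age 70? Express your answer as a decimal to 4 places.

0.8657

p₁ = l_65/l_60 = 757,285/783,247 = 0.966853; p₂ = l_70/l_65 = 678,095/757,285 = 0.895429.
P(both) = p₁ × p₂ = 0.966853 × 0.895429 = 0.865748.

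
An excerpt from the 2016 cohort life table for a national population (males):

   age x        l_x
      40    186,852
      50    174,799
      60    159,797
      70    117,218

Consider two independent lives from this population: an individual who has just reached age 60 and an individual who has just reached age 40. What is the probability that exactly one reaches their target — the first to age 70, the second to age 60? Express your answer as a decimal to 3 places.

0.334

p₁ = l_70/l_60 = 117,218/159,797 = 0.733543; p₂ = l_60/l_40 = 159,797/186,852 = 0.855206.
P(exactly one) = p₁(1−p₂) + (1−p₁)p₂ = 0.106213 + 0.227876 = 0.334088.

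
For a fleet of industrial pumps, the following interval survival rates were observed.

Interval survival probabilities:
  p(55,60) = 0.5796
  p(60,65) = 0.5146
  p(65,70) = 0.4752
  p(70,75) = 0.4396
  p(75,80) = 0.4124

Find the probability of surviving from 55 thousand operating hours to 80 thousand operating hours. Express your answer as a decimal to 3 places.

0.026

Chaining the interval survival probabilities: 0.5796 × 0.5146 × 0.4752 × 0.4396 × 0.4124.
= 0.025695.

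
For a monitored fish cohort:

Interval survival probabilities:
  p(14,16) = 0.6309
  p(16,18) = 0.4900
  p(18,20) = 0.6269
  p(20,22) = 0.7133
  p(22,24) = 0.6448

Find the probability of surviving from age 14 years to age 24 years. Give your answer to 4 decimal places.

Chaining the interval survival probabilities: 0.6309 × 0.4900 × 0.6269 × 0.7133 × 0.6448.
= 0.089136.

0.0891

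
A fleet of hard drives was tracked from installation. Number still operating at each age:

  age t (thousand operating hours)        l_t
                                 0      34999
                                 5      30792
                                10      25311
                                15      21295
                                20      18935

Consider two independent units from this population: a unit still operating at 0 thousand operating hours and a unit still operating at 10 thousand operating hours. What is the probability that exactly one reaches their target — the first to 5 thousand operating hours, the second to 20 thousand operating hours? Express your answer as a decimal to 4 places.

0.3115

p₁ = l_5/l_0 = 30792/34999 = 0.879797; p₂ = l_20/l_10 = 18935/25311 = 0.748094.
P(exactly one) = p₁(1−p₂) + (1−p₁)p₂ = 0.221626 + 0.089923 = 0.311549.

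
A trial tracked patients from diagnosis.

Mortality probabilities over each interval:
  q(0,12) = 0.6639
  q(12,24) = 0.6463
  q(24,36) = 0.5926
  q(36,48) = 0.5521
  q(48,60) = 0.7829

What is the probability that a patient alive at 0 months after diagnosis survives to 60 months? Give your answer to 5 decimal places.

0.00471

Survival from 0 to 60 is the product of surviving each interval: (1 − 0.6639) × (1 − 0.6463) × (1 − 0.5926) × (1 − 0.5521) × (1 − 0.7829).
= 0.3361 × 0.3537 × 0.4074 × 0.4479 × 0.2171 = 0.004709.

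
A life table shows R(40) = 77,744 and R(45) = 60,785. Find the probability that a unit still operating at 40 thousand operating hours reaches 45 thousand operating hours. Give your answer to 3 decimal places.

The conditional survival probability is R(45)/R(40) = 60,785/77,744 = 0.781861.

0.782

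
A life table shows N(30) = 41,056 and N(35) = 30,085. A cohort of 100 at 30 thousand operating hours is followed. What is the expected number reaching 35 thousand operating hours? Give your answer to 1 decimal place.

73.3

The relevant probability is 30,085/41,056 = 0.732780.
Expected number = 100 × 0.732780 = 73.3.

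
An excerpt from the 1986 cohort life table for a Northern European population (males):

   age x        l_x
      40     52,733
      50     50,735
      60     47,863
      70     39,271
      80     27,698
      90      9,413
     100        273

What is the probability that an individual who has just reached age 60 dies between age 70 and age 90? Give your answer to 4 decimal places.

0.6238

We want 10|20q60 = (l_70 − l_90)/l_60.
This is the probability of reaching 70 but not 90, conditional on being alive at 60: (l_70 − l_90) / l_60.
= (39,271 − 9,413) / 47,863 = 29,858 / 47,863 = 0.623822.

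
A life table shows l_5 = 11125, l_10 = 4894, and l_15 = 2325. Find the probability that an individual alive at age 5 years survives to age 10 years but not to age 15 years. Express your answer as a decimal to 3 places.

0.231

This is the probability of reaching 10 but not 15, conditional on being alive at 5: (l_10 − l_15) / l_5.
= (4894 − 2325) / 11125 = 2569 / 11125 = 0.230921.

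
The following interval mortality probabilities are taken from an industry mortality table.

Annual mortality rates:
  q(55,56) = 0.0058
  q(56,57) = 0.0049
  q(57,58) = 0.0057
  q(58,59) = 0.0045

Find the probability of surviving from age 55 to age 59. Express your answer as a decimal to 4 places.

0.9793

Chaining the interval survival probabilities: (1 − 0.0058) × (1 − 0.0049) × (1 − 0.0057) × (1 − 0.0045).
= 0.9942 × 0.9951 × 0.9943 × 0.9955 = 0.979263.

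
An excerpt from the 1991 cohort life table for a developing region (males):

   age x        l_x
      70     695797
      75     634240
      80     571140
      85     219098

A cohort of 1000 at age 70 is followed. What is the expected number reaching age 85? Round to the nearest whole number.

The relevant probability is 219098/695797 = 0.314888.
Expected number = 1000 × 0.314888 = 315.

315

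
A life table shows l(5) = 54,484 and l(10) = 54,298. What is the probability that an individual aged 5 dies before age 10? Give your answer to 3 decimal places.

0.003

P(die before 10 | alive at 5) = 1 − l(10)/l(5) = 1 − 54,298/54,484 = (186)/54,484 = 0.003414.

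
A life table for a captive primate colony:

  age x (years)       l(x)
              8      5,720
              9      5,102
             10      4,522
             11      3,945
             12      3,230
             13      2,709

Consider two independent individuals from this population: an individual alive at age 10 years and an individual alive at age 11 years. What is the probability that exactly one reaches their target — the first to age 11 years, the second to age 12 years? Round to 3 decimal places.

p₁ = l(11)/l(10) = 3,945/4,522 = 0.872402; p₂ = l(12)/l(11) = 3,230/3,945 = 0.818758.
P(exactly one) = p₁(1−p₂) + (1−p₁)p₂ = 0.158116 + 0.104472 = 0.262588.

0.263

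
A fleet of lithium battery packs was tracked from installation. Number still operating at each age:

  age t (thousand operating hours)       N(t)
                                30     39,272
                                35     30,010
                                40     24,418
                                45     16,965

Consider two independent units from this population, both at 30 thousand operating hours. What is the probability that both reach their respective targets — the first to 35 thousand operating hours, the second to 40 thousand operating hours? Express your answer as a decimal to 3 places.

p₁ = N(35)/N(30) = 30,010/39,272 = 0.764158; p₂ = N(40)/N(30) = 24,418/39,272 = 0.621766.
P(both) = p₁ × p₂ = 0.764158 × 0.621766 = 0.475127.

0.475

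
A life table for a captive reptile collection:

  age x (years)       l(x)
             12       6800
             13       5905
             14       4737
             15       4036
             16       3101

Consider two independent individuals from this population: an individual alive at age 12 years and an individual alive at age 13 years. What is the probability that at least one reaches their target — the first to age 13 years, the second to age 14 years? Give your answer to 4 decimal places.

p₁ = l(13)/l(12) = 5905/6800 = 0.868382; p₂ = l(14)/l(13) = 4737/5905 = 0.802202.
P(at least one) = 1 − (1−p₁)(1−p₂) = 1 − 0.131618 × 0.197798 = 0.973966.

0.9740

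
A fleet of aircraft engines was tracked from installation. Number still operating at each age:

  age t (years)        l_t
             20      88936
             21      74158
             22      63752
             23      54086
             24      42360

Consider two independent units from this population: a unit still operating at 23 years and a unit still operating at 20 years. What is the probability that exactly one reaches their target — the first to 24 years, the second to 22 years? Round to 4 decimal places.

0.3772

p₁ = l_24/l_23 = 42360/54086 = 0.783197; p₂ = l_22/l_20 = 63752/88936 = 0.716830.
P(exactly one) = p₁(1−p₂) + (1−p₁)p₂ = 0.221778 + 0.155411 = 0.377189.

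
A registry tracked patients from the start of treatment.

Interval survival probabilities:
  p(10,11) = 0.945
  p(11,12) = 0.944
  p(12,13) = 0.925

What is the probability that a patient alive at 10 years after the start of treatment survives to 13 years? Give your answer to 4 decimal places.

Chaining the interval survival probabilities: 0.945 × 0.944 × 0.925.
= 0.825174.

0.8252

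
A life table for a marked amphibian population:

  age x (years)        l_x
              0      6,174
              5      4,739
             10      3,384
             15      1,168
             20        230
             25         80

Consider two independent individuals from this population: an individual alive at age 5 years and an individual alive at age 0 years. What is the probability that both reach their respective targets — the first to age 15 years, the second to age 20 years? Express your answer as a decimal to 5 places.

0.00918

p₁ = l_15/l_5 = 1,168/4,739 = 0.246465; p₂ = l_20/l_0 = 230/6,174 = 0.037253.
P(both) = p₁ × p₂ = 0.246465 × 0.037253 = 0.009182.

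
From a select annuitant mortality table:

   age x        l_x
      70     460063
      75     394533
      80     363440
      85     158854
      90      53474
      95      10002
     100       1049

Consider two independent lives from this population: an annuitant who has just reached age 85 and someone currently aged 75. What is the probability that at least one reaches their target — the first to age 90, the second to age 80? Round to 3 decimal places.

0.948

p₁ = l_90/l_85 = 53474/158854 = 0.336624; p₂ = l_80/l_75 = 363440/394533 = 0.921190.
P(at least one) = 1 − (1−p₁)(1−p₂) = 1 − 0.663376 × 0.078810 = 0.947719.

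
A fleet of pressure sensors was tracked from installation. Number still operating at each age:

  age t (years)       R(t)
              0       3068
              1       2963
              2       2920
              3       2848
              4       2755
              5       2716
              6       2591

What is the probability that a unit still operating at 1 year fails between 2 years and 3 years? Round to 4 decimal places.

This is the probability of reaching 2 but not 3, conditional on being operational at 1: (R(2) − R(3)) / R(1).
= (2920 − 2848) / 2963 = 72 / 2963 = 0.024300.

0.0243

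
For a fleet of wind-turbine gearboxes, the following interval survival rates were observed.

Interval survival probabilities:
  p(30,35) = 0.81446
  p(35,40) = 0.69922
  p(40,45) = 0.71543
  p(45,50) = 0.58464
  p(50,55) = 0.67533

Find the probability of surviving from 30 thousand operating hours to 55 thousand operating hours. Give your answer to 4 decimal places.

0.1609

P(survive 30→55) = 0.81446 × 0.69922 × 0.71543 × 0.58464 × 0.67533.
= 0.160863.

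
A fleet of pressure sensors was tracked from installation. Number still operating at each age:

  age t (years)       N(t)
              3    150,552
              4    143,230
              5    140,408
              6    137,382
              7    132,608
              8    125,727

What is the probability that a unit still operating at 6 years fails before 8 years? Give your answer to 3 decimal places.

0.085

P(fail before 8 | operational at 6) = 1 − N(8)/N(6) = 1 − 125,727/137,382 = (11,655)/137,382 = 0.084836.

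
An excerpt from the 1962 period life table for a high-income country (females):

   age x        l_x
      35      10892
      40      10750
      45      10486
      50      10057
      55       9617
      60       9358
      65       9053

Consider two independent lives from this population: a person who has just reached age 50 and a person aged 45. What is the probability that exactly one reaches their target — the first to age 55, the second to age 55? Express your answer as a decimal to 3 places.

0.119

p₁ = l_55/l_50 = 9617/10057 = 0.956249; p₂ = l_55/l_45 = 9617/10486 = 0.917128.
P(exactly one) = p₁(1−p₂) + (1−p₁)p₂ = 0.079246 + 0.040125 = 0.119372.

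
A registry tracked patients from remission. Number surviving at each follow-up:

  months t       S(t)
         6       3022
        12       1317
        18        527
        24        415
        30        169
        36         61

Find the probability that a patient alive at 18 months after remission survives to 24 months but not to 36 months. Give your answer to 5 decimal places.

0.67173

This is the probability of reaching 24 but not 36, conditional on being alive at 18: (S(24) − S(36)) / S(18).
= (415 − 61) / 527 = 354 / 527 = 0.671727.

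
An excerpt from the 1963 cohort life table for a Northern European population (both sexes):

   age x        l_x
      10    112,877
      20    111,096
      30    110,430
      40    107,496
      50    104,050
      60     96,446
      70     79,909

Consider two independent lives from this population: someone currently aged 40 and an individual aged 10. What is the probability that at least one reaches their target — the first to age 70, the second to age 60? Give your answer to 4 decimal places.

0.9626

p₁ = l_70/l_40 = 79,909/107,496 = 0.743367; p₂ = l_60/l_10 = 96,446/112,877 = 0.854434.
P(at least one) = 1 − (1−p₁)(1−p₂) = 1 − 0.256633 × 0.145566 = 0.962643.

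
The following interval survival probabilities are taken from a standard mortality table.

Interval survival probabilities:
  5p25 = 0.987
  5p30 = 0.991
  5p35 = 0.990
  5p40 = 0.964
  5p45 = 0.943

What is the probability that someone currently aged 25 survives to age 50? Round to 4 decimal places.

0.8803

25p25 = 0.987 × 0.991 × 0.990 × 0.964 × 0.943.
= 0.880268.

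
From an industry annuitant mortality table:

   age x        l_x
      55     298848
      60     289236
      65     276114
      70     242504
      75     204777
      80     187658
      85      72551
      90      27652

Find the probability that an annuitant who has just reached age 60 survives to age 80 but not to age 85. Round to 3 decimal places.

0.398

This is the probability of reaching 80 but not 85, conditional on being alive at 60: (l_80 − l_85) / l_60.
= (187658 − 72551) / 289236 = 115107 / 289236 = 0.397969.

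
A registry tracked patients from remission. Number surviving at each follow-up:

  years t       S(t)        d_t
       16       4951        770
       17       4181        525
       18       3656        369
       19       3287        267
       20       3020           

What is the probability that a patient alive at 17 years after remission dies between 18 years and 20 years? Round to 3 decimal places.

0.152

This is the probability of reaching 18 but not 20, conditional on being alive at 17: (S(18) − S(20)) / S(17).
= (3656 − 3020) / 4181 = 636 / 4181 = 0.152117.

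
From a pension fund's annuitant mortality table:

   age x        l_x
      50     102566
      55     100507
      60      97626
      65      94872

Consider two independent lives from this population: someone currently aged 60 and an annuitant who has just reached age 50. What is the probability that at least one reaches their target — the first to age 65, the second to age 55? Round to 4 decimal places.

p₁ = l_65/l_60 = 94872/97626 = 0.971790; p₂ = l_55/l_50 = 100507/102566 = 0.979925.
P(at least one) = 1 − (1−p₁)(1−p₂) = 1 − 0.028210 × 0.020075 = 0.999434.

0.9994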